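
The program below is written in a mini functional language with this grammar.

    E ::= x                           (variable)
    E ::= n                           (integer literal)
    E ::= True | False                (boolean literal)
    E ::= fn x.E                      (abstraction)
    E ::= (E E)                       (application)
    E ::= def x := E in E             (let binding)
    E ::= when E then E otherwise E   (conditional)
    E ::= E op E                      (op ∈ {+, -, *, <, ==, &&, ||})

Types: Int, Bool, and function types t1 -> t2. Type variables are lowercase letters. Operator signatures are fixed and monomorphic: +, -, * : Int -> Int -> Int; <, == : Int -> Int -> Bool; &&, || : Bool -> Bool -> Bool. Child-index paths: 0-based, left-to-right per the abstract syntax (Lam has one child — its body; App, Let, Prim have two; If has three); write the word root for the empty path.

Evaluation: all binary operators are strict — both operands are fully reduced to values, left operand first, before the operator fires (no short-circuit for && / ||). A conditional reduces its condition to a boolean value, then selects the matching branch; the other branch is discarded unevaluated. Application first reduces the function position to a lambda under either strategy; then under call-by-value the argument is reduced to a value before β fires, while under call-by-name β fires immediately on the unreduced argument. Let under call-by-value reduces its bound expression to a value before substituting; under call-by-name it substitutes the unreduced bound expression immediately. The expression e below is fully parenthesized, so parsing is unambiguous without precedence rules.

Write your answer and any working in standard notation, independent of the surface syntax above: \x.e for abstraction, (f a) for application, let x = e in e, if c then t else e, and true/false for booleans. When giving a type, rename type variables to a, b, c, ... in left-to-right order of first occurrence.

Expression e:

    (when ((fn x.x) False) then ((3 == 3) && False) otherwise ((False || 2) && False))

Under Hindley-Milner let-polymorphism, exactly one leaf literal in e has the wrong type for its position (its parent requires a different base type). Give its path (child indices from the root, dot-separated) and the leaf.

Working:
x : a
\x._ : a -> a
  unify a -> a ~ Bool -> b
  unify a ~ Bool
  unify Bool ~ b
_ _ : Bool
  unify Bool ~ Bool
  unify Int ~ Int
  unify Int ~ Int
  unify Bool ~ Bool
  unify Bool ~ Bool
  unify Bool ~ Bool
  unify Int ~ Bool
  FAIL: mismatch Int ~ Bool

Answer: 2.0.1 : 2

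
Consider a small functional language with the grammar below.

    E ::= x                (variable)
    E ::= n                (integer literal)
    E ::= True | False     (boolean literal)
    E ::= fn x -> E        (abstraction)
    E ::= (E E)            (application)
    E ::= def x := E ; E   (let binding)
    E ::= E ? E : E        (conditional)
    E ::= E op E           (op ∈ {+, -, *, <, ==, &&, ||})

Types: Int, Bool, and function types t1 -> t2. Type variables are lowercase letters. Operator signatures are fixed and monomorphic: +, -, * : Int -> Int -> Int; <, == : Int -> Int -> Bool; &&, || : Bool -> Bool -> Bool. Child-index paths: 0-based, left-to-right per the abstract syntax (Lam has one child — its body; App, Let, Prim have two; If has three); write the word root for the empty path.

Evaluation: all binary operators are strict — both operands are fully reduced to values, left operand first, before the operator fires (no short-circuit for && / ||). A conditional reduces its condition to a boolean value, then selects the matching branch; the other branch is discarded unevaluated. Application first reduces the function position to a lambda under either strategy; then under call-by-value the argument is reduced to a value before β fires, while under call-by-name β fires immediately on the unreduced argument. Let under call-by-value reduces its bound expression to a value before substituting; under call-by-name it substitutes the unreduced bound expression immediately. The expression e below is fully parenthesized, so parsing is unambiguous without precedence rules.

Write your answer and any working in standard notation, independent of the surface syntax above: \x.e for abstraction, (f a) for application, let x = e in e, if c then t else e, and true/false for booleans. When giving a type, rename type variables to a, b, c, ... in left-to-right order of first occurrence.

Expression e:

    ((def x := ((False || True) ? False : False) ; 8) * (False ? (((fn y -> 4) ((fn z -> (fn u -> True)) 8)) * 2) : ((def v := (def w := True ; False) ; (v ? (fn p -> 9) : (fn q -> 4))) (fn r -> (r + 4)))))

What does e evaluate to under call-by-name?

Answer: 32

Working:
step 0: ((let x = (if (false || true) then false else false) in 8) * (if false then (((\y.4) ((\z.(\u.true)) 8)) * 2) else ((let v = (let w = true in false) in (if v then (\p.9) else (\q.4))) (\r.(r + 4)))))
step 1: [let@0] (8 * (if false then (((\y.4) ((\z.(\u.true)) 8)) * 2) else ((let v = (let w = true in false) in (if v then (\p.9) else (\q.4))) (\r.(r + 4)))))
step 2: [if@1] (8 * ((let v = (let w = true in false) in (if v then (\p.9) else (\q.4))) (\r.(r + 4))))
step 3: [let@1.0] (8 * ((if (let w = true in false) then (\p.9) else (\q.4)) (\r.(r + 4))))
step 4: [let@1.0.0] (8 * ((if false then (\p.9) else (\q.4)) (\r.(r + 4))))
step 5: [if@1.0] (8 * ((\q.4) (\r.(r + 4))))
step 6: [beta@1] (8 * 4)
step 7: [delta@root] 32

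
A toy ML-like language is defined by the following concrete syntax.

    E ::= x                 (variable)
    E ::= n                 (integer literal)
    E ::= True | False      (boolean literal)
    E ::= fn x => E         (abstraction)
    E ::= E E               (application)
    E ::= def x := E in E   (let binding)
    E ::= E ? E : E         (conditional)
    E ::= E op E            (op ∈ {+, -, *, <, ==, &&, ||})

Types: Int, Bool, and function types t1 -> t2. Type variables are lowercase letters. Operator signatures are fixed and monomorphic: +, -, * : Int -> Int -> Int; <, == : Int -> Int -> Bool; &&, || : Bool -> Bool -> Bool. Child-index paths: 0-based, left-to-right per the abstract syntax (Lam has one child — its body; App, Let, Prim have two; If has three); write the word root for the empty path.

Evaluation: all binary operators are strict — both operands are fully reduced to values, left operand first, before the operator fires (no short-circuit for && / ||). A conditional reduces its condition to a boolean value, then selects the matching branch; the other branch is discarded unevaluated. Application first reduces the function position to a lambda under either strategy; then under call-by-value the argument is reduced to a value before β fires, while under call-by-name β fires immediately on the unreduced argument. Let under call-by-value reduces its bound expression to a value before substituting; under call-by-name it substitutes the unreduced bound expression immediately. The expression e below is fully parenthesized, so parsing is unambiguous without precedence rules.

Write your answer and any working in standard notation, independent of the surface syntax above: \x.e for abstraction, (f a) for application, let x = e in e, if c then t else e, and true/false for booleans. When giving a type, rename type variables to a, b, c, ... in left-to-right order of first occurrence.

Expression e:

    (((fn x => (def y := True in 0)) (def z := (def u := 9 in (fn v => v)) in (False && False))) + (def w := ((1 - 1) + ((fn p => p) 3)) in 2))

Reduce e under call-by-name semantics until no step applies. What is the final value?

Derivation:
step 0: (((\x.(let y = true in 0)) (let z = (let u = 9 in (\v.v)) in (false && false))) + (let w = ((1 - 1) + ((\p.p) 3)) in 2))
step 1: [beta@0] ((let y = true in 0) + (let w = ((1 - 1) + ((\p.p) 3)) in 2))
step 2: [let@0] (0 + (let w = ((1 - 1) + ((\p.p) 3)) in 2))
step 3: [let@1] (0 + 2)
step 4: [delta@root] 2

Answer: 2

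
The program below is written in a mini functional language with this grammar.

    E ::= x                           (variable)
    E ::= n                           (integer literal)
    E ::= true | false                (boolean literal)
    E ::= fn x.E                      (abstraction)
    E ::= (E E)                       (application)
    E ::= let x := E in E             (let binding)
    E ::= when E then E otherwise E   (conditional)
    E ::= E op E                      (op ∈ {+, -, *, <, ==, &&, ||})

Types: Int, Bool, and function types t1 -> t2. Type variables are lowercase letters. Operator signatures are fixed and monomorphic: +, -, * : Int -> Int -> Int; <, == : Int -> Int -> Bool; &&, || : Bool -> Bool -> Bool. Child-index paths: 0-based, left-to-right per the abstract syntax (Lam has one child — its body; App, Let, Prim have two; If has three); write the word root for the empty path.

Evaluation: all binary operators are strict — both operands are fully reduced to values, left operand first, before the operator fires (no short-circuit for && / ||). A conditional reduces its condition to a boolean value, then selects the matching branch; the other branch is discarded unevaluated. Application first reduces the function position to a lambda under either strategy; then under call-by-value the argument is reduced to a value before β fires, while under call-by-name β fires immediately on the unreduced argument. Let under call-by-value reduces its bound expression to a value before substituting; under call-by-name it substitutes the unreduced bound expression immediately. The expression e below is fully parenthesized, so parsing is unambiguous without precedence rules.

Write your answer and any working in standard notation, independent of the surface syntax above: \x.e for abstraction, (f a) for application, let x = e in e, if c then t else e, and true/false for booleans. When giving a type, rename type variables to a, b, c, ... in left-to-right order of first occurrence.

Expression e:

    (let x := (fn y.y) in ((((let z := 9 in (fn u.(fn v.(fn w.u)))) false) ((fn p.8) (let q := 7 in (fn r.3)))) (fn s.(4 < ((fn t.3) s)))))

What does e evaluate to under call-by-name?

Derivation:
step 0: (let x = (\y.y) in ((((let z = 9 in (\u.(\v.(\w.u)))) false) ((\p.8) (let q = 7 in (\r.3)))) (\s.(4 < ((\t.3) s)))))
step 1: [let@root] ((((let z = 9 in (\u.(\v.(\w.u)))) false) ((\p.8) (let q = 7 in (\r.3)))) (\s.(4 < ((\t.3) s))))
step 2: [let@0.0.0] ((((\u.(\v.(\w.u))) false) ((\p.8) (let q = 7 in (\r.3)))) (\s.(4 < ((\t.3) s))))
step 3: [beta@0.0] (((\v.(\w.false)) ((\p.8) (let q = 7 in (\r.3)))) (\s.(4 < ((\t.3) s))))
step 4: [beta@0] ((\w.false) (\s.(4 < ((\t.3) s))))
step 5: [beta@root] false

Answer: false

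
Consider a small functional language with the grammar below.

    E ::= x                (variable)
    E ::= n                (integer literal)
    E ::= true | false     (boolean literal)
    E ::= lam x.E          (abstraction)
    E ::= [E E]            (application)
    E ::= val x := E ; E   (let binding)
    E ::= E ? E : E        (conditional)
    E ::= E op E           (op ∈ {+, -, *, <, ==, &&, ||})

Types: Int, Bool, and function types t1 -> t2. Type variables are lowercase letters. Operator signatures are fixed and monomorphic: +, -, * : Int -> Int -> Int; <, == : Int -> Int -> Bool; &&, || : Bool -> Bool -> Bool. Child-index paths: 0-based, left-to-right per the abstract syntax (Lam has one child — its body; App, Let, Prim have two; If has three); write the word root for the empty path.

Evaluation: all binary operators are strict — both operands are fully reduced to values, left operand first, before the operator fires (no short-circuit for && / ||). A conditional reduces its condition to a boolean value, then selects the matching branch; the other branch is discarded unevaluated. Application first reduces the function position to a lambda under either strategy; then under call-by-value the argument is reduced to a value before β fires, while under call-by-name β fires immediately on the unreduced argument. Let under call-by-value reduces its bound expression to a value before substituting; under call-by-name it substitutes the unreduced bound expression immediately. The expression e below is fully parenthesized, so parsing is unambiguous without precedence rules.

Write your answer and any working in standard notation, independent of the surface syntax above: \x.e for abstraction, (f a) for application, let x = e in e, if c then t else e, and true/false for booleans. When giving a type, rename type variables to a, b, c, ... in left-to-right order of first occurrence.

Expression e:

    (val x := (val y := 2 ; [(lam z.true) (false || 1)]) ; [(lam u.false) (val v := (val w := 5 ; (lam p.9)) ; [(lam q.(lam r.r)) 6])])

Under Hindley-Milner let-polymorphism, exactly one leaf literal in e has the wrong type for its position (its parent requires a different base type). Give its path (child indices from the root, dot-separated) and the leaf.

Derivation:
let y : Int
\z._ : a -> Bool
  unify Bool ~ Bool
  unify Int ~ Bool
  FAIL: mismatch Int ~ Bool

Answer: 0.1.1.1 : 1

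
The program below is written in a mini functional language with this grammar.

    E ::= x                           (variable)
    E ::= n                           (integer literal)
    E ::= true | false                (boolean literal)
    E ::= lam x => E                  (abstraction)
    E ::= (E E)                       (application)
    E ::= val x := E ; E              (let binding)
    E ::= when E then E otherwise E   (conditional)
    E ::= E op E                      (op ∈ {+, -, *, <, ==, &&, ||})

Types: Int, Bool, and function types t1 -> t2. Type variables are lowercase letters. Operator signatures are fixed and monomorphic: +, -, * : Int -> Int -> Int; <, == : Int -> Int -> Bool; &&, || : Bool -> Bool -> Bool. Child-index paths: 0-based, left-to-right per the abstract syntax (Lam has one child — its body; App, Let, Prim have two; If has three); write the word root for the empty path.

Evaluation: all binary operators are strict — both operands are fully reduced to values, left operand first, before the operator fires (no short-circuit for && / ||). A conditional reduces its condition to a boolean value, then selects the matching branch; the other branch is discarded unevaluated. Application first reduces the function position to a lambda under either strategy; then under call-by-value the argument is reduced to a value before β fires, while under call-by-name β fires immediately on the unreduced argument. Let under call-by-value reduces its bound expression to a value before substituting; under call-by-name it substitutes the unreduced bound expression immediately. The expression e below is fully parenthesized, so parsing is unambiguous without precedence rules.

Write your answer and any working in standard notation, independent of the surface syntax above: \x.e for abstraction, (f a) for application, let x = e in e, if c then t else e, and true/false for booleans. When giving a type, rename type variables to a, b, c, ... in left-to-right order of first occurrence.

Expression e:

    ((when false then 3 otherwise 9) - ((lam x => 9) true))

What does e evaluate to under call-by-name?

Trace:
step 0: ((if false then 3 else 9) - ((\x.9) true))
step 1: [if@0] (9 - ((\x.9) true))
step 2: [beta@1] (9 - 9)
step 3: [delta@root] 0

Answer: 0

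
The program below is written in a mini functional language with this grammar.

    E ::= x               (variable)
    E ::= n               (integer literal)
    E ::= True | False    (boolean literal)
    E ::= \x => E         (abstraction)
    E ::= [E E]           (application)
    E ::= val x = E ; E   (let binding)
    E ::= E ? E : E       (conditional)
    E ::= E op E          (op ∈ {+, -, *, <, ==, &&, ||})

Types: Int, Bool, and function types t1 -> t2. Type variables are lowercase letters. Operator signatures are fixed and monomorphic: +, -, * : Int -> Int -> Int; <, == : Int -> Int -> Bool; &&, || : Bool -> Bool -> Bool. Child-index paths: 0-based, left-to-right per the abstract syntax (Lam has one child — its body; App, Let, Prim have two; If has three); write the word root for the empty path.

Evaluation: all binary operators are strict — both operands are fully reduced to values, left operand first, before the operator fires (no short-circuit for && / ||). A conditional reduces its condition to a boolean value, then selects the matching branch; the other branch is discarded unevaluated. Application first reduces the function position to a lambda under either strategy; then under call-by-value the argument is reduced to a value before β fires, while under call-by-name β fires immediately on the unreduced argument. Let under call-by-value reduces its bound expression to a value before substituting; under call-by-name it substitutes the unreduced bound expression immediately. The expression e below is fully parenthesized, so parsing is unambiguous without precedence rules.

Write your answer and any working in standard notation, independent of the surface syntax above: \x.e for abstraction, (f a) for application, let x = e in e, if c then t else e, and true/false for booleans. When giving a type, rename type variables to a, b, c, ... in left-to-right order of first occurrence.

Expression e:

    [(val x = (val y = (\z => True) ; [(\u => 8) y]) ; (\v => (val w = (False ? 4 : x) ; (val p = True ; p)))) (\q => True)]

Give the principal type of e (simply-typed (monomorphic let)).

Derivation:
\z._ : a -> Bool
let y : a -> Bool
\u._ : b -> Int
y : a -> Bool
  unify b -> Int ~ (a -> Bool) -> c
  unify b ~ a -> Bool
  unify Int ~ c
_ _ : Int
let x : Int
  unify Bool ~ Bool
x : Int
  unify Int ~ Int
let w : Int
let p : Bool
p : Bool
\v._ : d -> Bool
\q._ : e -> Bool
  unify d -> Bool ~ (e -> Bool) -> f
  unify d ~ e -> Bool
  unify Bool ~ f
_ _ : Bool

Answer: Bool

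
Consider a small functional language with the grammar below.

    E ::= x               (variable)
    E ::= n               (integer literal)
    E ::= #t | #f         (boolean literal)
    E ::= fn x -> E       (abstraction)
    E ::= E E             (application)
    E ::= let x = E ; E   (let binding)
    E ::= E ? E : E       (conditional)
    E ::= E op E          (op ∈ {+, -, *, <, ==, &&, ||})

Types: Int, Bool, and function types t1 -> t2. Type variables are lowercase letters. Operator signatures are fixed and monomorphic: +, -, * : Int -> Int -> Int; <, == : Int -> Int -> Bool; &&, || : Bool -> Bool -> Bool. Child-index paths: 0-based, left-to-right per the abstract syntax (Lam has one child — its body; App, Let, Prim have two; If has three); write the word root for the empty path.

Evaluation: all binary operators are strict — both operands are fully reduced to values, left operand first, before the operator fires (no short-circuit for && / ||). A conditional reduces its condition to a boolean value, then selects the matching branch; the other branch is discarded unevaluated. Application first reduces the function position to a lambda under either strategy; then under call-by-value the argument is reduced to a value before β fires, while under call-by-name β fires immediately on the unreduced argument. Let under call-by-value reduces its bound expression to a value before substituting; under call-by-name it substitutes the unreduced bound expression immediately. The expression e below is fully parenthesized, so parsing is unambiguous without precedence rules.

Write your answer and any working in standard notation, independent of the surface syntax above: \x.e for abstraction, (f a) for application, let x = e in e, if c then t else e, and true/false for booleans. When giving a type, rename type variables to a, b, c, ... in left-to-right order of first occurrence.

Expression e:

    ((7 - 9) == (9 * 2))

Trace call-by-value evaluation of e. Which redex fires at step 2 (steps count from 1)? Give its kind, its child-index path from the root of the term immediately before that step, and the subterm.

Working:
step 0: ((7 - 9) == (9 * 2))
step 1: [delta@0] (-2 == (9 * 2))
step 2: [delta@1] (-2 == 18)

Answer: delta at 1 : (9 * 2)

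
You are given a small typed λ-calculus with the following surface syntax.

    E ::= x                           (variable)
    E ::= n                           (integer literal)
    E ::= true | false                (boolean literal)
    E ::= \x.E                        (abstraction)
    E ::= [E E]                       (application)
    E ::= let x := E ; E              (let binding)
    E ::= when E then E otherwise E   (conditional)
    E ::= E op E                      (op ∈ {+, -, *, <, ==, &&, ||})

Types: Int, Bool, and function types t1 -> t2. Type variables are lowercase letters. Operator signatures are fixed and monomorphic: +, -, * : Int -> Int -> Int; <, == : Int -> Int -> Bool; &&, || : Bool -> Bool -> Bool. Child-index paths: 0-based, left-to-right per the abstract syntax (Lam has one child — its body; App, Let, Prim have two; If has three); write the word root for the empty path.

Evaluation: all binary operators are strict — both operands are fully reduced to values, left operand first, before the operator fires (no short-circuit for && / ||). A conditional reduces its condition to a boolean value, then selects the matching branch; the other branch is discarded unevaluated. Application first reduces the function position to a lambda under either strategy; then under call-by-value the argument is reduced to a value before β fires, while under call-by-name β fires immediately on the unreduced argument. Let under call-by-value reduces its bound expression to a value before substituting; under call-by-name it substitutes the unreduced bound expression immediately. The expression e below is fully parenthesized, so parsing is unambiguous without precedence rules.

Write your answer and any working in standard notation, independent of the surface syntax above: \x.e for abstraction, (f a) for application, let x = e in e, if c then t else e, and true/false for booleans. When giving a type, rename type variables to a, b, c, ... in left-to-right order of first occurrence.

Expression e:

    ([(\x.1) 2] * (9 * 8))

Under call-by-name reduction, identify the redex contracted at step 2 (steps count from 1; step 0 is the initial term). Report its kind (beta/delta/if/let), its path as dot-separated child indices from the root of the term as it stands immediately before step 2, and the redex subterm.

Answer: delta at 1 : (9 * 8)

Trace:
step 0: (((\x.1) 2) * (9 * 8))
step 1: [beta@0] (1 * (9 * 8))
step 2: [delta@1] (1 * 72)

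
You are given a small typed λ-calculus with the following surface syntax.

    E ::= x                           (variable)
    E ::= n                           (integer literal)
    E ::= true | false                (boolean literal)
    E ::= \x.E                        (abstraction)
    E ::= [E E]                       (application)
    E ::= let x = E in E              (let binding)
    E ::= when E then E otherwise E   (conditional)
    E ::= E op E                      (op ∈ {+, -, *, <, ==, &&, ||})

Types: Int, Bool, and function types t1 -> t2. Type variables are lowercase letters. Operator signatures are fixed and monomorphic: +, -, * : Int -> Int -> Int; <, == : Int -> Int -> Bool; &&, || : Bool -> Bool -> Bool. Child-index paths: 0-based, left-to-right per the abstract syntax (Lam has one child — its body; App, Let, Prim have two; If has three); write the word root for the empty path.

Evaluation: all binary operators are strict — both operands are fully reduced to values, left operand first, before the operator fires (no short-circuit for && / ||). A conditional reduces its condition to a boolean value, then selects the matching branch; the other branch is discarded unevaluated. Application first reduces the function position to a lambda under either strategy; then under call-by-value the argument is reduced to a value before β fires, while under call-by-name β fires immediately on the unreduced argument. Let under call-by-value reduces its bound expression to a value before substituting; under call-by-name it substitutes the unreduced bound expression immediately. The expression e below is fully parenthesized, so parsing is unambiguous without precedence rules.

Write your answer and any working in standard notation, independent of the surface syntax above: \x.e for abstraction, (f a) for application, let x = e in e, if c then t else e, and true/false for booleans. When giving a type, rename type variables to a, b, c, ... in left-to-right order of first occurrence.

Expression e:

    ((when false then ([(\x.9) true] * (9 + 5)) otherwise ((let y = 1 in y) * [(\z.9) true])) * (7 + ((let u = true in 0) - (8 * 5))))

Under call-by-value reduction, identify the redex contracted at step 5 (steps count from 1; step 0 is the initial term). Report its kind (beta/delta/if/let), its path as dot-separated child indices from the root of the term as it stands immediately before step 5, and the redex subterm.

Trace:
step 0: ((if false then (((\x.9) true) * (9 + 5)) else ((let y = 1 in y) * ((\z.9) true))) * (7 + ((let u = true in 0) - (8 * 5))))
step 1: [if@0] (((let y = 1 in y) * ((\z.9) true)) * (7 + ((let u = true in 0) - (8 * 5))))
step 2: [let@0.0] ((1 * ((\z.9) true)) * (7 + ((let u = true in 0) - (8 * 5))))
step 3: [beta@0.1] ((1 * 9) * (7 + ((let u = true in 0) - (8 * 5))))
step 4: [delta@0] (9 * (7 + ((let u = true in 0) - (8 * 5))))
step 5: [let@1.1.0] (9 * (7 + (0 - (8 * 5))))

Answer: let at 1.1.0 : (let u = true in 0)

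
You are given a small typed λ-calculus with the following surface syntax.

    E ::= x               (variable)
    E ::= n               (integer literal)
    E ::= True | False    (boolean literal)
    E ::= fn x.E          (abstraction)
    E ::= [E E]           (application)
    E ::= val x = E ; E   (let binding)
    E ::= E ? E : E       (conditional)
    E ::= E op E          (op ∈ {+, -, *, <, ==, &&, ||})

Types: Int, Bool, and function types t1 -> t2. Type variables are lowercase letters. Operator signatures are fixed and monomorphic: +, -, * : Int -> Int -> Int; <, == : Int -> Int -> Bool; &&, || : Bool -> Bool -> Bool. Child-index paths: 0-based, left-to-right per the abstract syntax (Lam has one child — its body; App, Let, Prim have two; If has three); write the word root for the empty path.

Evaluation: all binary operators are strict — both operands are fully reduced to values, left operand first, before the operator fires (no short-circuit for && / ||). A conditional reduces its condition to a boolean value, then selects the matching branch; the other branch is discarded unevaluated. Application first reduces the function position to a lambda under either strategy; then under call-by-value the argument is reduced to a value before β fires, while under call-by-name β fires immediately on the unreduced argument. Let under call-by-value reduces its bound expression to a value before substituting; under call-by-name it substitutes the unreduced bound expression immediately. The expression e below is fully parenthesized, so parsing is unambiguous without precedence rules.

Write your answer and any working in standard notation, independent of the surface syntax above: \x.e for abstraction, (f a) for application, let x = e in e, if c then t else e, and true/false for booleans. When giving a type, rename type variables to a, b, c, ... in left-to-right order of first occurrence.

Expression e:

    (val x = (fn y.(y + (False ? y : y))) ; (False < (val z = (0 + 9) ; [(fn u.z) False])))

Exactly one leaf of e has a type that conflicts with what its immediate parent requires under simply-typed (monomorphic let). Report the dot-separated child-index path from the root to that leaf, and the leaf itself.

Trace:
y : a
  unify a ~ Int
  unify Bool ~ Bool
y : Int
y : Int
  unify Int ~ Int
  unify Int ~ Int
\y._ : Int -> Int
let x : Int -> Int
  unify Bool ~ Int
  FAIL: mismatch Bool ~ Int

Answer: 1.0 : false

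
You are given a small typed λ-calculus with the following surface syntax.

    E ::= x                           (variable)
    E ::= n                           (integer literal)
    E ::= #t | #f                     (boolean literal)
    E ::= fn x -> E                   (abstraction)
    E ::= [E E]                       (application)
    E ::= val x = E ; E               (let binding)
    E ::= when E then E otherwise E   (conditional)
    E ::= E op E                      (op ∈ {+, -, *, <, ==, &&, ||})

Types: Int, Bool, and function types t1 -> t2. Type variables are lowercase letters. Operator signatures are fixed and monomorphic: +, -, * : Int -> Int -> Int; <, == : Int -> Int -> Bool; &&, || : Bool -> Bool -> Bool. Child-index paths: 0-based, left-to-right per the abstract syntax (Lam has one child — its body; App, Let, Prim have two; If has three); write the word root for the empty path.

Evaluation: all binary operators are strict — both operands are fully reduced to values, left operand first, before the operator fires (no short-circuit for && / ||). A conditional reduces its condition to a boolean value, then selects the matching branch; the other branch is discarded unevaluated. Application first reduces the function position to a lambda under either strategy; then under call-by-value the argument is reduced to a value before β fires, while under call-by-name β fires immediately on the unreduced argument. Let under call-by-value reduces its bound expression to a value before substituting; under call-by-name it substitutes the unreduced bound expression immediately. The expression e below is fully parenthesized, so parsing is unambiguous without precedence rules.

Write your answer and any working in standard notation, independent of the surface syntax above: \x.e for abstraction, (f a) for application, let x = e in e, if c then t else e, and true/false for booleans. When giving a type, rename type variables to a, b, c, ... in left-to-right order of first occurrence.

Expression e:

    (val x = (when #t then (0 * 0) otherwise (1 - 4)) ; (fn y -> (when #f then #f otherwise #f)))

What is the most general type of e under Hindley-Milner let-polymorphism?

Answer: a -> Bool

Derivation:
  unify Bool ~ Bool
  unify Int ~ Int
  unify Int ~ Int
  unify Int ~ Int
  unify Int ~ Int
  unify Int ~ Int
let x : Int
  unify Bool ~ Bool
  unify Bool ~ Bool
\y._ : a -> Bool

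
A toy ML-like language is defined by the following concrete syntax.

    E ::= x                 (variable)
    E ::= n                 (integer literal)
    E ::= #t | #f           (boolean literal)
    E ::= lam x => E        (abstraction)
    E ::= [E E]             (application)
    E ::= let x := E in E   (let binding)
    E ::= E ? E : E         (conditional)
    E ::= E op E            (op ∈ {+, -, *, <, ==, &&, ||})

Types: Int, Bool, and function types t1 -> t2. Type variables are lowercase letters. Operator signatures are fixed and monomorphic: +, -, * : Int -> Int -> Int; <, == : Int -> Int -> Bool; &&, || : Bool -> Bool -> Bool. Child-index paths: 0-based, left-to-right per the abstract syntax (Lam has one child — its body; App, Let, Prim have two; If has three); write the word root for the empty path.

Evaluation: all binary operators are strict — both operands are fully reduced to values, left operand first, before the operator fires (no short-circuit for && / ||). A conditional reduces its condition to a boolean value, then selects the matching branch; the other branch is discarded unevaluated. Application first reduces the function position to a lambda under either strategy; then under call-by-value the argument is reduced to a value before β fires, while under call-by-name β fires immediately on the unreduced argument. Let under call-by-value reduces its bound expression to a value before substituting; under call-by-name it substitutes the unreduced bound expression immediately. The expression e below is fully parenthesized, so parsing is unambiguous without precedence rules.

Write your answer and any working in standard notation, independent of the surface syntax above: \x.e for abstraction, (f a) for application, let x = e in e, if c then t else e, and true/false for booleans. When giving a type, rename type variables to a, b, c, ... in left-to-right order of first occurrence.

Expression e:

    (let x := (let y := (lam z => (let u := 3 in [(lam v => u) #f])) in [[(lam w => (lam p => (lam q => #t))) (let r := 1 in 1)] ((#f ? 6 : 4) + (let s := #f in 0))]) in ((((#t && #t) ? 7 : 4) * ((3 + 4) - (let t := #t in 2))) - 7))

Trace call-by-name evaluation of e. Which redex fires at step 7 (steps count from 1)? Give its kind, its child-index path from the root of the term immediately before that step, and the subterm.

Derivation:
step 0: (let x = (let y = (\z.(let u = 3 in ((\v.u) false))) in (((\w.(\p.(\q.true))) (let r = 1 in 1)) ((if false then 6 else 4) + (let s = false in 0)))) in (((if (true && true) then 7 else 4) * ((3 + 4) - (let t = true in 2))) - 7))
step 1: [let@root] (((if (true && true) then 7 else 4) * ((3 + 4) - (let t = true in 2))) - 7)
step 2: [delta@0.0.0] (((if true then 7 else 4) * ((3 + 4) - (let t = true in 2))) - 7)
step 3: [if@0.0] ((7 * ((3 + 4) - (let t = true in 2))) - 7)
step 4: [delta@0.1.0] ((7 * (7 - (let t = true in 2))) - 7)
step 5: [let@0.1.1] ((7 * (7 - 2)) - 7)
step 6: [delta@0.1] ((7 * 5) - 7)
step 7: [delta@0] (35 - 7)

Answer: delta at 0 : (7 * 5)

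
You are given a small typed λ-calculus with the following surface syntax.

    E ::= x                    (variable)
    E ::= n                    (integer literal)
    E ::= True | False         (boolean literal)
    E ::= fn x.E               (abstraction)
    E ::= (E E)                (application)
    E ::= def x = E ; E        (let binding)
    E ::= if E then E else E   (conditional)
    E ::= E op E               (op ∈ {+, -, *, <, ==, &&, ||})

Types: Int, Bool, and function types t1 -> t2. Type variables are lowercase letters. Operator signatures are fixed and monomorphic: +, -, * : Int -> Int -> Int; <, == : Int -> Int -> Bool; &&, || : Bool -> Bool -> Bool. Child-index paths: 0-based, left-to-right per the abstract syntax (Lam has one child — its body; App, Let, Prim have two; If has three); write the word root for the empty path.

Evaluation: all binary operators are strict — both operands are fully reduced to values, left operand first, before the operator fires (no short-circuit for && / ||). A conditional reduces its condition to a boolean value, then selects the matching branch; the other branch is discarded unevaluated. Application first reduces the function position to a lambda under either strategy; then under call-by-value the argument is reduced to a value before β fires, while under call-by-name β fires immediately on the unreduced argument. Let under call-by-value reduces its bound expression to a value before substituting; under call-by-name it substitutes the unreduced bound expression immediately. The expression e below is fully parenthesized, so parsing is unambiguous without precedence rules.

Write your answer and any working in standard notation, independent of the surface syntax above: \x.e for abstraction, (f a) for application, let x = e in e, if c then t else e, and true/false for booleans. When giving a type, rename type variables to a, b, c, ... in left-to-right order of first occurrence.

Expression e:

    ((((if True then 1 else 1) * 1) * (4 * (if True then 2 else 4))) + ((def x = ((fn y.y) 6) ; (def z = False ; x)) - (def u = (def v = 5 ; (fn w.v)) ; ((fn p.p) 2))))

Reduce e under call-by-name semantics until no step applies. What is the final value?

Working:
step 0: ((((if true then 1 else 1) * 1) * (4 * (if true then 2 else 4))) + ((let x = ((\y.y) 6) in (let z = false in x)) - (let u = (let v = 5 in (\w.v)) in ((\p.p) 2))))
step 1: [if@0.0.0] (((1 * 1) * (4 * (if true then 2 else 4))) + ((let x = ((\y.y) 6) in (let z = false in x)) - (let u = (let v = 5 in (\w.v)) in ((\p.p) 2))))
step 2: [delta@0.0] ((1 * (4 * (if true then 2 else 4))) + ((let x = ((\y.y) 6) in (let z = false in x)) - (let u = (let v = 5 in (\w.v)) in ((\p.p) 2))))
step 3: [if@0.1.1] ((1 * (4 * 2)) + ((let x = ((\y.y) 6) in (let z = false in x)) - (let u = (let v = 5 in (\w.v)) in ((\p.p) 2))))
step 4: [delta@0.1] ((1 * 8) + ((let x = ((\y.y) 6) in (let z = false in x)) - (let u = (let v = 5 in (\w.v)) in ((\p.p) 2))))
step 5: [delta@0] (8 + ((let x = ((\y.y) 6) in (let z = false in x)) - (let u = (let v = 5 in (\w.v)) in ((\p.p) 2))))
step 6: [let@1.0] (8 + ((let z = false in ((\y.y) 6)) - (let u = (let v = 5 in (\w.v)) in ((\p.p) 2))))
step 7: [let@1.0] (8 + (((\y.y) 6) - (let u = (let v = 5 in (\w.v)) in ((\p.p) 2))))
step 8: [beta@1.0] (8 + (6 - (let u = (let v = 5 in (\w.v)) in ((\p.p) 2))))
step 9: [let@1.1] (8 + (6 - ((\p.p) 2)))
step 10: [beta@1.1] (8 + (6 - 2))
step 11: [delta@1] (8 + 4)
step 12: [delta@root] 12

Answer: 12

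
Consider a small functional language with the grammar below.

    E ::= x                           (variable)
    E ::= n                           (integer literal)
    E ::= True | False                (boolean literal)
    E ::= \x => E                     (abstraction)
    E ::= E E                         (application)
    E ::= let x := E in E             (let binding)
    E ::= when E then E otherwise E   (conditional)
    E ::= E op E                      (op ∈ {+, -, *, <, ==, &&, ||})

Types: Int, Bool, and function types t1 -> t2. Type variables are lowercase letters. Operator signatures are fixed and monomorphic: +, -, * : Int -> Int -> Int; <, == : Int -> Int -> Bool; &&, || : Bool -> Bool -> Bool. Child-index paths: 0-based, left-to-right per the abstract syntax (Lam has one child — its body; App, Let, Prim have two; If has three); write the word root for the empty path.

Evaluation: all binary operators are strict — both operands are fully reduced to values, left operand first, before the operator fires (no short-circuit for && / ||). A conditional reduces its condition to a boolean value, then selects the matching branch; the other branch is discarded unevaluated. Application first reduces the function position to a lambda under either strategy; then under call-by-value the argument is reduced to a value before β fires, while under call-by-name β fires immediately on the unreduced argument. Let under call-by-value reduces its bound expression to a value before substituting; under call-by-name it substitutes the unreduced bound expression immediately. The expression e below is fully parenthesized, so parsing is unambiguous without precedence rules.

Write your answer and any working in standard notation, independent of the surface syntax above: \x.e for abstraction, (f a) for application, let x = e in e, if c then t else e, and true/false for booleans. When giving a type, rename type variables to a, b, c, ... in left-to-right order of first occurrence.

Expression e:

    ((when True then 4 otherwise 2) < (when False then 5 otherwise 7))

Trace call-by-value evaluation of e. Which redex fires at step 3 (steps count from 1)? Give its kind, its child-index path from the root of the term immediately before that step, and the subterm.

Derivation:
step 0: ((if true then 4 else 2) < (if false then 5 else 7))
step 1: [if@0] (4 < (if false then 5 else 7))
step 2: [if@1] (4 < 7)
step 3: [delta@root] true

Answer: delta at root : (4 < 7)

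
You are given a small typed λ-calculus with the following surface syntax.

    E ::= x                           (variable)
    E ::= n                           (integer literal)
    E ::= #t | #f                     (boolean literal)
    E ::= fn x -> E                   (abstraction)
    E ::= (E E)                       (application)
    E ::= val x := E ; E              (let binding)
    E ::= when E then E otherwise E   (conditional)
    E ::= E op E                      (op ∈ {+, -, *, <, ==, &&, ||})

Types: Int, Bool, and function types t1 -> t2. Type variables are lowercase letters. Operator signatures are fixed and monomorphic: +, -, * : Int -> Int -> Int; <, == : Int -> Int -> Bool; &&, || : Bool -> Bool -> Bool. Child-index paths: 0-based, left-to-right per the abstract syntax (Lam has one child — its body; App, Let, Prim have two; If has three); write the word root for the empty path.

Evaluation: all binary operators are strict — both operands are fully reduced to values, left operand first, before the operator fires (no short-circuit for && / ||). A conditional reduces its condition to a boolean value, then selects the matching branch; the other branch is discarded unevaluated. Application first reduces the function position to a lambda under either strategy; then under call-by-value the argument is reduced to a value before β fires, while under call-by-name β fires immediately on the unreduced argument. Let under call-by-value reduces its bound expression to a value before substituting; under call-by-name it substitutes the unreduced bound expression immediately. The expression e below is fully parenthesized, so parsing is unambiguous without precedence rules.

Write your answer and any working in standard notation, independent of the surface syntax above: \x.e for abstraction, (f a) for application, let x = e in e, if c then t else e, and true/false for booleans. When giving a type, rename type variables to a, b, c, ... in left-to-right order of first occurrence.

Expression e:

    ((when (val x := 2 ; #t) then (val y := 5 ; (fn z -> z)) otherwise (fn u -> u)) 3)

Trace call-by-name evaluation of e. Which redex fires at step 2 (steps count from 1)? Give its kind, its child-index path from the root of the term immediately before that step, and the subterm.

Derivation:
step 0: ((if (let x = 2 in true) then (let y = 5 in (\z.z)) else (\u.u)) 3)
step 1: [let@0.0] ((if true then (let y = 5 in (\z.z)) else (\u.u)) 3)
step 2: [if@0] ((let y = 5 in (\z.z)) 3)

Answer: if at 0 : (if true then (let y = 5 in (\z.z)) else (\u.u))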